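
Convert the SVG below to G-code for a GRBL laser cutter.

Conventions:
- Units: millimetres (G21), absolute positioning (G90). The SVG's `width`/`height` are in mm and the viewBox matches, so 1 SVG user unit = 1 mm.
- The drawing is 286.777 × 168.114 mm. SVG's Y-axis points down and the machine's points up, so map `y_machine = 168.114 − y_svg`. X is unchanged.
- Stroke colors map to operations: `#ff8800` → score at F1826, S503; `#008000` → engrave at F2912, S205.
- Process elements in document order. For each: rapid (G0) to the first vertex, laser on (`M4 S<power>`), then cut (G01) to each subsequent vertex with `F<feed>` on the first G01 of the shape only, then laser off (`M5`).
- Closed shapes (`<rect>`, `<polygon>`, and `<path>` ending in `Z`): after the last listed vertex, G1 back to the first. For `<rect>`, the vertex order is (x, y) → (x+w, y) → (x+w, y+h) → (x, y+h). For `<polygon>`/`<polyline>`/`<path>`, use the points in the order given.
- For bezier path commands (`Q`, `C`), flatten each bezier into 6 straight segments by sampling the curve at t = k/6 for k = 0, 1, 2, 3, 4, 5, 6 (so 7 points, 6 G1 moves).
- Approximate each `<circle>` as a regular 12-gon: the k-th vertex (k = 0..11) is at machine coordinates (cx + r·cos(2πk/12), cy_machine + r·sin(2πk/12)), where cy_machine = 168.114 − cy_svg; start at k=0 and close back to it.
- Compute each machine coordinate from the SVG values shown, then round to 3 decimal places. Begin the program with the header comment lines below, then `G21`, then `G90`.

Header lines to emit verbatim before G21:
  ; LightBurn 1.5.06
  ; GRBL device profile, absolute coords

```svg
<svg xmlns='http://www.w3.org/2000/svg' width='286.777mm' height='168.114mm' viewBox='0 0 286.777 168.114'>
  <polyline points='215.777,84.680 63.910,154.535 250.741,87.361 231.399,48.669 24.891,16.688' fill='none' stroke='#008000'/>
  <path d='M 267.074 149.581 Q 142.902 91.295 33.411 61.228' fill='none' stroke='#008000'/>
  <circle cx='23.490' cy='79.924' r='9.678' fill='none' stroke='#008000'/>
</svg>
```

viewBox `0 0 286.777 168.114` with mm width/height → 1 unit = 1 mm. Flip: y_m = 168.114 − y_svg.

**Shape 1** — `<polyline>` open polyline, stroke `#008000` → engrave (S205, F2912). Machine vertices: (215.777,83.434) → (63.910,13.579) → (250.741,80.753) → (231.399,119.445) → (24.891,151.426). Open path.

**Shape 2** — `<path>` quadratic bezier, stroke `#008000` → engrave (S205, F2912). Control points (SVG): P0=(267.074,149.581), P1=(142.902,91.295), P2=(33.411,61.228); sampled at t=k/6. Machine vertices: (267.074,18.533) → (226.091,37.178) → (185.924,54.255) → (146.572,69.764) → (108.036,83.706) → (70.316,96.080) → (33.411,106.886). Open path.

**Shape 3** — `<circle>` circle, stroke `#008000` → engrave (S205, F2912). Machine vertices: (33.168,88.190) → (31.871,93.029) → (28.329,96.571) → (23.490,97.868) → (18.651,96.571) → (15.109,93.029) → (13.812,88.190) → (15.109,83.351) → (18.651,79.809) → (23.490,78.512) → (28.329,79.809) → (31.871,83.351) → (33.168,88.190). Closed: final G1 returns to the first vertex.

; LightBurn 1.5.06
; GRBL device profile, absolute coords
G21
G90
G0 X215.777 Y83.434
M4 S205
G01 X63.910 Y13.579 F2912
G01 X250.741 Y80.753
G01 X231.399 Y119.445
G01 X24.891 Y151.426
M5
G0 X267.074 Y18.533
M4 S205
G01 X226.091 Y37.178 F2912
G01 X185.924 Y54.255
G01 X146.572 Y69.764
G01 X108.036 Y83.706
G01 X70.316 Y96.080
G01 X33.411 Y106.886
M5
G0 X33.168 Y88.190
M4 S205
G01 X31.871 Y93.029 F2912
G01 X28.329 Y96.571
G01 X23.490 Y97.868
G01 X18.651 Y96.571
G01 X15.109 Y93.029
G01 X13.812 Y88.190
G01 X15.109 Y83.351
G01 X18.651 Y79.809
G01 X23.490 Y78.512
G01 X28.329 Y79.809
G01 X31.871 Y83.351
G01 X33.168 Y88.190
M5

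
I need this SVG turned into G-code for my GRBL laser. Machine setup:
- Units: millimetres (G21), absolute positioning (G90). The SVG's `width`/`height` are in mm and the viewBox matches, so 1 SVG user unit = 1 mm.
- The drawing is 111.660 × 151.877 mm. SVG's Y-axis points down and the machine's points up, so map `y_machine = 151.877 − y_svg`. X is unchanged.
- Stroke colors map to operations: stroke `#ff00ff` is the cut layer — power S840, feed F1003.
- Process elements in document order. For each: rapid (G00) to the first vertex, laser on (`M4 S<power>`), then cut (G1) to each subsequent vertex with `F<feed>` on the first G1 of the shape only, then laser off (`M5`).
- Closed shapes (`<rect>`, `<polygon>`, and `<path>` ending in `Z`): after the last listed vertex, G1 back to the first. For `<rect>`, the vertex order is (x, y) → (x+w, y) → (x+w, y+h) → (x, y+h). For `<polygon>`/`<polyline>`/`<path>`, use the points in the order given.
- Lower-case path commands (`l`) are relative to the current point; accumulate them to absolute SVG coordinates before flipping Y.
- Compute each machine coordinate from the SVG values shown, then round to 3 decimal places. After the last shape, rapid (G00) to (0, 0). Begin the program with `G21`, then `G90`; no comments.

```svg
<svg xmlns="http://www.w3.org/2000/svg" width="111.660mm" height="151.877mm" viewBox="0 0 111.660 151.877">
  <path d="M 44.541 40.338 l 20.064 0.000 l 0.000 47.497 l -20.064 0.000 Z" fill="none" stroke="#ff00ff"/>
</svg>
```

Since the viewBox matches the mm dimensions, user units are millimetres directly. The only transform is the Y-flip y_m = 151.877 − y_svg.

Shape 1 is a rectangle drawn with `<path>`. Its stroke #ff00ff means cut at S840, F1003. After flipping Y the toolpath is (44.541,111.539) → (64.605,111.539) → (64.605,64.042) → (44.541,64.042) → (44.541,111.539), returning to the start.

G21
G90
G00 X44.541 Y111.539
M4 S840
G1 X64.605 Y111.539 F1003
G1 X64.605 Y64.042
G1 X44.541 Y64.042
G1 X44.541 Y111.539
M5
G00 X0.000 Y0.000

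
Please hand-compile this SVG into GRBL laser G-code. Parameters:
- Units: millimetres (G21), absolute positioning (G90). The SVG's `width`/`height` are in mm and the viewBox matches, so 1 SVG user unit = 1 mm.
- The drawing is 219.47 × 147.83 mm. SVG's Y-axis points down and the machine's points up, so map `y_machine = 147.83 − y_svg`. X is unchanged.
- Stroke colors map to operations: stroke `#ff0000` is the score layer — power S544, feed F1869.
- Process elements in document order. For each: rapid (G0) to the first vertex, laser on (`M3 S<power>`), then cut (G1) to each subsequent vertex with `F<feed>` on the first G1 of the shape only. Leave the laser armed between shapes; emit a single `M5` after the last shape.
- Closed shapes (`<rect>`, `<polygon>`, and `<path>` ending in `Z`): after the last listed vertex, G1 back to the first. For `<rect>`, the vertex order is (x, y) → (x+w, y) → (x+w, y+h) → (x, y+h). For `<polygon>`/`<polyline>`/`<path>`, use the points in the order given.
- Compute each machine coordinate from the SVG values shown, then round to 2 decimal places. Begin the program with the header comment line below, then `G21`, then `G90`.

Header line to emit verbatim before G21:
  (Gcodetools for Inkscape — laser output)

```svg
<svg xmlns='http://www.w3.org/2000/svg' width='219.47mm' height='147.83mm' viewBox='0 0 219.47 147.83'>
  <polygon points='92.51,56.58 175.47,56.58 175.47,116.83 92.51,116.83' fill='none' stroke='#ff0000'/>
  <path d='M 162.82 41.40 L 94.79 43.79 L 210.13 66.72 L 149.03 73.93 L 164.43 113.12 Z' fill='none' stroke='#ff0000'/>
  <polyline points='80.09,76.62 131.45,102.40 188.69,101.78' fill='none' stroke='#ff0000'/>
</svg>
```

1 u = 1 mm; y_m = 147.83 − y.

[1] `<polygon>` rectangle, #ff0000→score S544 F1869: (92.51,91.25) → (175.47,91.25) → (175.47,31.00) → (92.51,31.00) → (92.51,91.25) (closed)

[2] `<path>` closed polygon, #ff0000→score S544 F1869: (162.82,106.43) → (94.79,104.04) → (210.13,81.11) → (149.03,73.90) → (164.43,34.71) → (162.82,106.43) (closed)

[3] `<polyline>` open polyline, #ff0000→score S544 F1869: (80.09,71.21) → (131.45,45.43) → (188.69,46.05)

(Gcodetools for Inkscape — laser output)
G21
G90
G0 X92.51 Y91.25
M3 S544
G1 X175.47 Y91.25 F1869
G1 X175.47 Y31.00
G1 X92.51 Y31.00
G1 X92.51 Y91.25
G0 X162.82 Y106.43
M3 S544
G1 X94.79 Y104.04 F1869
G1 X210.13 Y81.11
G1 X149.03 Y73.90
G1 X164.43 Y34.71
G1 X162.82 Y106.43
G0 X80.09 Y71.21
M3 S544
G1 X131.45 Y45.43 F1869
G1 X188.69 Y46.05
M5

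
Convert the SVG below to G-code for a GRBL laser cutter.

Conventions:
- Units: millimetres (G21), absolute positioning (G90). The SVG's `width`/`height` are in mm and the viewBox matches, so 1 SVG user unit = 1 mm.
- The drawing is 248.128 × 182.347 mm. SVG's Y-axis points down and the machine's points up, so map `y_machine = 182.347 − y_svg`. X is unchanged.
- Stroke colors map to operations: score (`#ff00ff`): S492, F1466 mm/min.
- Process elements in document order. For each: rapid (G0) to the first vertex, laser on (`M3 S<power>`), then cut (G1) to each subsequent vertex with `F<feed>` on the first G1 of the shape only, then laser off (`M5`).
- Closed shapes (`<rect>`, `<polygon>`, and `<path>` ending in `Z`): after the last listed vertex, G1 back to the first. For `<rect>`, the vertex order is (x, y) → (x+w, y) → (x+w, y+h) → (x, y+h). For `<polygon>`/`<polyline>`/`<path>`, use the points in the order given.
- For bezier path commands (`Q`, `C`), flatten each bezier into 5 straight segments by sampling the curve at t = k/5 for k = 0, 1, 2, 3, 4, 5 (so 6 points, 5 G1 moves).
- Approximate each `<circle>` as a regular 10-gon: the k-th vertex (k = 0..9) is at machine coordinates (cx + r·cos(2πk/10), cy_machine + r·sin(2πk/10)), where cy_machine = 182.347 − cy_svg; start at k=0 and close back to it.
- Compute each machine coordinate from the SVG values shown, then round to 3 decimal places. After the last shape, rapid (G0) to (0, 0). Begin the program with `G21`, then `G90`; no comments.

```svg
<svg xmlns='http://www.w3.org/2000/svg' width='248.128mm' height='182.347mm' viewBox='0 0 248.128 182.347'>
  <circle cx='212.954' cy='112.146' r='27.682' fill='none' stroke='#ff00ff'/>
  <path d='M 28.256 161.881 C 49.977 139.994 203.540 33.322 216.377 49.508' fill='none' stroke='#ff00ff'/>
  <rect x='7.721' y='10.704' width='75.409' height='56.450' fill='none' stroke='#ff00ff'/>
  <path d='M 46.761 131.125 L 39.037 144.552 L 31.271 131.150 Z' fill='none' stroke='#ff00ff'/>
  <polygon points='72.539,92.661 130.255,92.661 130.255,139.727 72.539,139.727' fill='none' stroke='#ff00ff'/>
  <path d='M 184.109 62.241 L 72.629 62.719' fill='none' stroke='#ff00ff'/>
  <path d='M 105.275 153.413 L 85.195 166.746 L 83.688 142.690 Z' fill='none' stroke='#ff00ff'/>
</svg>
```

G21
G90
G0 X240.636 Y70.201
M3 S492
G1 X235.349 Y86.472 F1466
G1 X221.508 Y96.528
G1 X204.400 Y96.528
G1 X190.559 Y86.472
G1 X185.272 Y70.201
G1 X190.559 Y53.930
G1 X204.400 Y43.874
G1 X221.508 Y43.874
G1 X235.349 Y53.930
G1 X240.636 Y70.201
M5
G0 X28.256 Y20.466
M3 S492
G1 X54.929 Y42.111 F1466
G1 X100.161 Y74.138
G1 X150.868 Y106.580
G1 X193.968 Y129.469
G1 X216.377 Y132.839
M5
G0 X7.721 Y171.643
M3 S492
G1 X83.130 Y171.643 F1466
G1 X83.130 Y115.193
G1 X7.721 Y115.193
G1 X7.721 Y171.643
M5
G0 X46.761 Y51.222
M3 S492
G1 X39.037 Y37.795 F1466
G1 X31.271 Y51.197
G1 X46.761 Y51.222
M5
G0 X72.539 Y89.686
M3 S492
G1 X130.255 Y89.686 F1466
G1 X130.255 Y42.620
G1 X72.539 Y42.620
G1 X72.539 Y89.686
M5
G0 X184.109 Y120.106
M3 S492
G1 X72.629 Y119.628 F1466
M5
G0 X105.275 Y28.934
M3 S492
G1 X85.195 Y15.601 F1466
G1 X83.688 Y39.657
G1 X105.275 Y28.934
M5
G0 X0.000 Y0.000

viewBox `0 0 248.128 182.347` with mm width/height → 1 unit = 1 mm. Flip: y_m = 182.347 − y_svg.

**Shape 1** — `<circle>` circle, stroke `#ff00ff` → score (S492, F1466). Machine vertices: (240.636,70.201) → (235.349,86.472) → (221.508,96.528) → (204.400,96.528) → (190.559,86.472) → (185.272,70.201) → (190.559,53.930) → (204.400,43.874) → (221.508,43.874) → (235.349,53.930) → (240.636,70.201). Closed: final G1 returns to the first vertex.

**Shape 2** — `<path>` cubic bezier, stroke `#ff00ff` → score (S492, F1466). Control points (SVG): P0=(28.256,161.881), P1=(49.977,139.994), P2=(203.540,33.322), P3=(216.377,49.508); sampled at t=k/5. Machine vertices: (28.256,20.466) → (54.929,42.111) → (100.161,74.138) → (150.868,106.580) → (193.968,129.469) → (216.377,132.839). Open path.

**Shape 3** — `<rect>` rectangle, stroke `#ff00ff` → score (S492, F1466). Machine vertices: (7.721,171.643) → (83.130,171.643) → (83.130,115.193) → (7.721,115.193) → (7.721,171.643). Closed: final G1 returns to the first vertex.

**Shape 4** — `<path>` regular polygon, stroke `#ff00ff` → score (S492, F1466). Machine vertices: (46.761,51.222) → (39.037,37.795) → (31.271,51.197) → (46.761,51.222). Closed: final G1 returns to the first vertex.

**Shape 5** — `<polygon>` rectangle, stroke `#ff00ff` → score (S492, F1466). Machine vertices: (72.539,89.686) → (130.255,89.686) → (130.255,42.620) → (72.539,42.620) → (72.539,89.686). Closed: final G1 returns to the first vertex.

**Shape 6** — `<path>` line segment, stroke `#ff00ff` → score (S492, F1466). Machine vertices: (184.109,120.106) → (72.629,119.628). Open path.

**Shape 7** — `<path>` regular polygon, stroke `#ff00ff` → score (S492, F1466). Machine vertices: (105.275,28.934) → (85.195,15.601) → (83.688,39.657) → (105.275,28.934). Closed: final G1 returns to the first vertex.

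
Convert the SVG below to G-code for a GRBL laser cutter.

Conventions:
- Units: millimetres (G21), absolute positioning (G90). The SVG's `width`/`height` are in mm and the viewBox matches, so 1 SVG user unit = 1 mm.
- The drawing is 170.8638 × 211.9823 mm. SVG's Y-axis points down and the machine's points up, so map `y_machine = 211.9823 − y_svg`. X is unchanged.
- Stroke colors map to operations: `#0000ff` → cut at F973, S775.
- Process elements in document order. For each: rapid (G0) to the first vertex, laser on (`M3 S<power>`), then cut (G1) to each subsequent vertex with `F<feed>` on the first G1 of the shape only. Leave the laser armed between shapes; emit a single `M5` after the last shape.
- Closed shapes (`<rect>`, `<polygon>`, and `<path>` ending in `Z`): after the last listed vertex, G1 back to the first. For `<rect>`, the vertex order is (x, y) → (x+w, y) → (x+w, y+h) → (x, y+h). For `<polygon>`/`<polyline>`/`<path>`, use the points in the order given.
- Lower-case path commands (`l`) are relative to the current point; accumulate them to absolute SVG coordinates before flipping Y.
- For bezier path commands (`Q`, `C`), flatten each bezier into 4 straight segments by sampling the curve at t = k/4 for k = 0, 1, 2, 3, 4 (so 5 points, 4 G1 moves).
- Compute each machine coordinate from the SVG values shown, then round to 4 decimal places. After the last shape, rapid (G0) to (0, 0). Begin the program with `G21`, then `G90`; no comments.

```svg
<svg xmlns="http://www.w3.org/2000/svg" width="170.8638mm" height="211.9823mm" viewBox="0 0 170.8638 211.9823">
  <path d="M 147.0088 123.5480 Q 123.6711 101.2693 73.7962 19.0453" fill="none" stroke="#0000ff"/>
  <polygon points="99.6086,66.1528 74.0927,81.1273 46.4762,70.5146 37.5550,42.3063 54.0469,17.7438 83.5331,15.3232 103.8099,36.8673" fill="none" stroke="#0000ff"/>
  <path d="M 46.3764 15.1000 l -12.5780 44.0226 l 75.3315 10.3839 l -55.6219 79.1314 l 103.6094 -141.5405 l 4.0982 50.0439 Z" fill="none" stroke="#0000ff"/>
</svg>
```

Since the viewBox matches the mm dimensions, user units are millimetres directly. The only transform is the Y-flip y_m = 211.9823 − y_svg.

Shape 1 is a quadratic bezier drawn with `<path>`. Its stroke #0000ff means cut at S775, F973. After flipping Y the toolpath is (147.0088,88.4343) → (133.6814,103.3202) → (117.0368,125.6993) → (97.0751,155.5716) → (73.7962,192.9370).

Shape 2 is a regular polygon drawn with `<polygon>`. Its stroke #0000ff means cut at S775, F973. After flipping Y the toolpath is (99.6086,145.8295) → (74.0927,130.8550) → (46.4762,141.4677) → (37.5550,169.6760) → (54.0469,194.2385) → (83.5331,196.6591) → (103.8099,175.1150) → (99.6086,145.8295), returning to the start.

Shape 3 is a closed polygon drawn with `<path>`. Its stroke #0000ff means cut at S775, F973. After flipping Y the toolpath is (46.3764,196.8823) → (33.7984,152.8597) → (109.1299,142.4758) → (53.5080,63.3444) → (157.1174,204.8849) → (161.2156,154.8410) → (46.3764,196.8823), returning to the start.

G21
G90
G0 X147.0088 Y88.4343
M3 S775
G1 X133.6814 Y103.3202 F973
G1 X117.0368 Y125.6993
G1 X97.0751 Y155.5716
G1 X73.7962 Y192.9370
G0 X99.6086 Y145.8295
M3 S775
G1 X74.0927 Y130.8550 F973
G1 X46.4762 Y141.4677
G1 X37.5550 Y169.6760
G1 X54.0469 Y194.2385
G1 X83.5331 Y196.6591
G1 X103.8099 Y175.1150
G1 X99.6086 Y145.8295
G0 X46.3764 Y196.8823
M3 S775
G1 X33.7984 Y152.8597 F973
G1 X109.1299 Y142.4758
G1 X53.5080 Y63.3444
G1 X157.1174 Y204.8849
G1 X161.2156 Y154.8410
G1 X46.3764 Y196.8823
M5
G0 X0.0000 Y0.0000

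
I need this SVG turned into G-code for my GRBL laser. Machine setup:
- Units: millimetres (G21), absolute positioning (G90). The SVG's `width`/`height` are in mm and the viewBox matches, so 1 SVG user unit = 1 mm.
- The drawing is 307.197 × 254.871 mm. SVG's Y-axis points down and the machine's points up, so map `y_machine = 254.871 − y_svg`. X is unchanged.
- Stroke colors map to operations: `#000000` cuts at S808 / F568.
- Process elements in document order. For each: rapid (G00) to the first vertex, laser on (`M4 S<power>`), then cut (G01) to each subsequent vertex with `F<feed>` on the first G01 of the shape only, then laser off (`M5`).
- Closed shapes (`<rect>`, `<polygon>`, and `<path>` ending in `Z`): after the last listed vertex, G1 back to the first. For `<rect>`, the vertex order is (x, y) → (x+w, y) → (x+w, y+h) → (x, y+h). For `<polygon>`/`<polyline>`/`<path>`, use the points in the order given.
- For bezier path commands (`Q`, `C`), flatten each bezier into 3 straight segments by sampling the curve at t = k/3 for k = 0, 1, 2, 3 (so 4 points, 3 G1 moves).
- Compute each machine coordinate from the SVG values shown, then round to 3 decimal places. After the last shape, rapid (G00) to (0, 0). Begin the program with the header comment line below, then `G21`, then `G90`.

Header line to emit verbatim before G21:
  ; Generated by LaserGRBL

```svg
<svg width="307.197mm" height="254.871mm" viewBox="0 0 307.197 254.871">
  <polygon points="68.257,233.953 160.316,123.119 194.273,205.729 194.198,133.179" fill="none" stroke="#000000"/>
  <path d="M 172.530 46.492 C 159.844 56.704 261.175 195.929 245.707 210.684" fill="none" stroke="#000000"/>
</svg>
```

; Generated by LaserGRBL
G21
G90
G00 X68.257 Y20.918
M4 S808
G01 X160.316 Y131.752 F568
G01 X194.273 Y49.142
G01 X194.198 Y121.692
G01 X68.257 Y20.918
M5
G00 X172.530 Y208.379
M4 S808
G01 X189.301 Y164.551 F568
G01 X230.791 Y91.044
G01 X245.707 Y44.187
M5
G00 X0.000 Y0.000

1 u = 1 mm; y_m = 254.871 − y.

[1] `<polygon>` closed polygon, #000000→cut S808 F568: (68.257,20.918) → (160.316,131.752) → (194.273,49.142) → (194.198,121.692) → (68.257,20.918) (closed)

[2] `<path>` cubic bezier, #000000→cut S808 F568: (172.530,208.379) → (189.301,164.551) → (230.791,91.044) → (245.707,44.187)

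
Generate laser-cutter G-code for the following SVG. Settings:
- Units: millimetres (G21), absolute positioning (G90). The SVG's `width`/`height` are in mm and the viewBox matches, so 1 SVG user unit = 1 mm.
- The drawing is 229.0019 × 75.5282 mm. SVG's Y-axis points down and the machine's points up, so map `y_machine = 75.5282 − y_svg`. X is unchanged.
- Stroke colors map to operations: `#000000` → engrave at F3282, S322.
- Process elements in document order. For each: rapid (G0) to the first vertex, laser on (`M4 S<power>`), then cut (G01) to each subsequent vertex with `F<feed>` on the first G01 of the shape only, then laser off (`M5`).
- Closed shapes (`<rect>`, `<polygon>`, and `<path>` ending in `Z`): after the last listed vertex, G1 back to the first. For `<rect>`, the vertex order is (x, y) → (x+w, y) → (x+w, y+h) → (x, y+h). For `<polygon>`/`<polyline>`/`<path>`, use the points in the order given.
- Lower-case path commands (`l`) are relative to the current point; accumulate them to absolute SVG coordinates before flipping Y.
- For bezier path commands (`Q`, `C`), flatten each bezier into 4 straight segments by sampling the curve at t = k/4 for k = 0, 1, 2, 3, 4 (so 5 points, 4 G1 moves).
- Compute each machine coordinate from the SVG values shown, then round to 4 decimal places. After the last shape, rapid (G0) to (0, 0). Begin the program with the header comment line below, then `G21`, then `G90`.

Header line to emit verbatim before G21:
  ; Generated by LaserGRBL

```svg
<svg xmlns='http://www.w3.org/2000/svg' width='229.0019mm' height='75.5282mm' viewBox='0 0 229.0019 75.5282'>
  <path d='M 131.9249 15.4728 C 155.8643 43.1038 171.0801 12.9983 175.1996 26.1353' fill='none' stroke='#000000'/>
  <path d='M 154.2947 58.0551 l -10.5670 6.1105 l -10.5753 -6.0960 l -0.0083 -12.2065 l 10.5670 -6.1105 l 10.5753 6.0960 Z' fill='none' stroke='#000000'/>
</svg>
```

; Generated by LaserGRBL
G21
G90
G0 X131.9249 Y60.0554
M4 S322
G01 X148.2067 Y48.5799 F3282
G01 X160.9947 Y49.2889
G01 X170.0665 Y52.7155
G01 X175.1996 Y49.3929
M5
G0 X154.2947 Y17.4731
M4 S322
G01 X143.7277 Y11.3626 F3282
G01 X133.1524 Y17.4586
G01 X133.1441 Y29.6651
G01 X143.7111 Y35.7756
G01 X154.2864 Y29.6796
G01 X154.2947 Y17.4731
M5
G0 X0.0000 Y0.0000

1 u = 1 mm; y_m = 75.5282 − y.

[1] `<path>` cubic bezier, #000000→engrave S322 F3282: (131.9249,60.0554) → (148.2067,48.5799) → (160.9947,49.2889) → (170.0665,52.7155) → (175.1996,49.3929)

[2] `<path>` regular polygon, #000000→engrave S322 F3282: (154.2947,17.4731) → (143.7277,11.3626) → (133.1524,17.4586) → (133.1441,29.6651) → (143.7111,35.7756) → (154.2864,29.6796) → (154.2947,17.4731) (closed)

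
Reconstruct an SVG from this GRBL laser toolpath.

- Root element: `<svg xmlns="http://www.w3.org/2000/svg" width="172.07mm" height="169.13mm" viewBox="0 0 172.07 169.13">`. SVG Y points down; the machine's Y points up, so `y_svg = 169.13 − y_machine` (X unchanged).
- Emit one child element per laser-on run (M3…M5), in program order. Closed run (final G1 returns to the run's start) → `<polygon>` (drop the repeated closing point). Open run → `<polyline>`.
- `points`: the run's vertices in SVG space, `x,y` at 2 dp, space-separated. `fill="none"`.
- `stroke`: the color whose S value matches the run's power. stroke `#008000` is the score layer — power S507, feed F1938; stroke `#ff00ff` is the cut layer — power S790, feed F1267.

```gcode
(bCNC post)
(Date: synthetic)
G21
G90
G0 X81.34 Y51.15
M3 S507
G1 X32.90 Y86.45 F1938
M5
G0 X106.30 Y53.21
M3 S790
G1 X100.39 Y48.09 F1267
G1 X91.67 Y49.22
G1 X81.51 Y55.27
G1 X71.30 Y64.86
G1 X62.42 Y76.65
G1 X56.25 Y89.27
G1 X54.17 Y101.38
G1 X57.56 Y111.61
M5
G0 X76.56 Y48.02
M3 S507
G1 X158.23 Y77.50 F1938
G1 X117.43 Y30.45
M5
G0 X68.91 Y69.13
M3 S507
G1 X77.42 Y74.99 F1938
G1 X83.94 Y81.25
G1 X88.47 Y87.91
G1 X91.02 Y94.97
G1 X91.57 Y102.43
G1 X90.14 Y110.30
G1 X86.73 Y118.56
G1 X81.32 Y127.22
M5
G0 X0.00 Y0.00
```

y_svg = 169.13 − y_m.

[1] S507→`#008000` (score); open run; points: 81.34,117.98 32.90,82.68

[2] S790→`#ff00ff` (cut); open run; points: 106.30,115.92 100.39,121.04 91.67,119.91 81.51,113.86 71.30,104.27 62.42,92.48 56.25,79.86 54.17,67.75 57.56,57.52

[3] S507→`#008000` (score); open run; points: 76.56,121.11 158.23,91.63 117.43,138.68

[4] S507→`#008000` (score); open run; points: 68.91,100.00 77.42,94.14 83.94,87.88 88.47,81.22 91.02,74.16 91.57,66.70 90.14,58.83 86.73,50.57 81.32,41.91

<svg xmlns="http://www.w3.org/2000/svg" width="172.07mm" height="169.13mm" viewBox="0 0 172.07 169.13">
  <polyline points="81.34,117.98 32.90,82.68" fill="none" stroke="#008000"/>
  <polyline points="106.30,115.92 100.39,121.04 91.67,119.91 81.51,113.86 71.30,104.27 62.42,92.48 56.25,79.86 54.17,67.75 57.56,57.52" fill="none" stroke="#ff00ff"/>
  <polyline points="76.56,121.11 158.23,91.63 117.43,138.68" fill="none" stroke="#008000"/>
  <polyline points="68.91,100.00 77.42,94.14 83.94,87.88 88.47,81.22 91.02,74.16 91.57,66.70 90.14,58.83 86.73,50.57 81.32,41.91" fill="none" stroke="#008000"/>
</svg>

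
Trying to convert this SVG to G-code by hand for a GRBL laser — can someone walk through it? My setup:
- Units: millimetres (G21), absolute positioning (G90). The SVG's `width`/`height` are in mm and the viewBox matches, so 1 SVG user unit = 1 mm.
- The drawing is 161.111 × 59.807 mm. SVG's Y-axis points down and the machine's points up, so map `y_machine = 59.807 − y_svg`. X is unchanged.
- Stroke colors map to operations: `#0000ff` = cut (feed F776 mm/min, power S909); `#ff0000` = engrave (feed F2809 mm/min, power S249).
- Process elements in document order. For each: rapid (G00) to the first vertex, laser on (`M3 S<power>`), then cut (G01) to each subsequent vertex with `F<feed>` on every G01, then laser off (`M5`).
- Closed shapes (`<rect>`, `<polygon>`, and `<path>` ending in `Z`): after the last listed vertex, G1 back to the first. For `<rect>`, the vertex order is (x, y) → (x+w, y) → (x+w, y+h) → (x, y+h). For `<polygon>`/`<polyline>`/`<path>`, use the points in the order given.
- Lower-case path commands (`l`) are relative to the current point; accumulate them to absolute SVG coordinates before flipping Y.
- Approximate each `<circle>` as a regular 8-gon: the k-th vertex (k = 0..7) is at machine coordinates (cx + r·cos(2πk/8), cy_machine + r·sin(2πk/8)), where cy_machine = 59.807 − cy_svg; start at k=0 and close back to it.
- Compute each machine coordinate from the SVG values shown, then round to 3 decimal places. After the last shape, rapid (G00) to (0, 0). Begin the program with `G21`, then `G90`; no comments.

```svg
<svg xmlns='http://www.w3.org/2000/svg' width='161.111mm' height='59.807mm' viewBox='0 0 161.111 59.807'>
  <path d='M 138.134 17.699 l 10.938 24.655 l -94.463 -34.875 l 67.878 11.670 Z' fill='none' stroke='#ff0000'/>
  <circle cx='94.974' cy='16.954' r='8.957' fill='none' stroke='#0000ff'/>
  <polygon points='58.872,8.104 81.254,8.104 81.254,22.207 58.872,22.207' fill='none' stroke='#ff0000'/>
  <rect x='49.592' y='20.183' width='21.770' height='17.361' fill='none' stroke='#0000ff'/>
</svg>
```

1 u = 1 mm; y_m = 59.807 − y.

[1] `<path>` closed polygon, #ff0000→engrave S249 F2809: (138.134,42.108) → (149.072,17.453) → (54.609,52.328) → (122.487,40.658) → (138.134,42.108) (closed)

[2] `<circle>` circle, #0000ff→cut S909 F776: (103.931,42.853) → (101.308,49.187) → (94.974,51.810) → (88.640,49.187) → (86.017,42.853) → (88.640,36.519) → (94.974,33.896) → (101.308,36.519) → (103.931,42.853) (closed)

[3] `<polygon>` rectangle, #ff0000→engrave S249 F2809: (58.872,51.703) → (81.254,51.703) → (81.254,37.600) → (58.872,37.600) → (58.872,51.703) (closed)

[4] `<rect>` rectangle, #0000ff→cut S909 F776: (49.592,39.624) → (71.362,39.624) → (71.362,22.263) → (49.592,22.263) → (49.592,39.624) (closed)

G21
G90
G00 X138.134 Y42.108
M3 S249
G01 X149.072 Y17.453 F2809
G01 X54.609 Y52.328 F2809
G01 X122.487 Y40.658 F2809
G01 X138.134 Y42.108 F2809
M5
G00 X103.931 Y42.853
M3 S909
G01 X101.308 Y49.187 F776
G01 X94.974 Y51.810 F776
G01 X88.640 Y49.187 F776
G01 X86.017 Y42.853 F776
G01 X88.640 Y36.519 F776
G01 X94.974 Y33.896 F776
G01 X101.308 Y36.519 F776
G01 X103.931 Y42.853 F776
M5
G00 X58.872 Y51.703
M3 S249
G01 X81.254 Y51.703 F2809
G01 X81.254 Y37.600 F2809
G01 X58.872 Y37.600 F2809
G01 X58.872 Y51.703 F2809
M5
G00 X49.592 Y39.624
M3 S909
G01 X71.362 Y39.624 F776
G01 X71.362 Y22.263 F776
G01 X49.592 Y22.263 F776
G01 X49.592 Y39.624 F776
M5
G00 X0.000 Y0.000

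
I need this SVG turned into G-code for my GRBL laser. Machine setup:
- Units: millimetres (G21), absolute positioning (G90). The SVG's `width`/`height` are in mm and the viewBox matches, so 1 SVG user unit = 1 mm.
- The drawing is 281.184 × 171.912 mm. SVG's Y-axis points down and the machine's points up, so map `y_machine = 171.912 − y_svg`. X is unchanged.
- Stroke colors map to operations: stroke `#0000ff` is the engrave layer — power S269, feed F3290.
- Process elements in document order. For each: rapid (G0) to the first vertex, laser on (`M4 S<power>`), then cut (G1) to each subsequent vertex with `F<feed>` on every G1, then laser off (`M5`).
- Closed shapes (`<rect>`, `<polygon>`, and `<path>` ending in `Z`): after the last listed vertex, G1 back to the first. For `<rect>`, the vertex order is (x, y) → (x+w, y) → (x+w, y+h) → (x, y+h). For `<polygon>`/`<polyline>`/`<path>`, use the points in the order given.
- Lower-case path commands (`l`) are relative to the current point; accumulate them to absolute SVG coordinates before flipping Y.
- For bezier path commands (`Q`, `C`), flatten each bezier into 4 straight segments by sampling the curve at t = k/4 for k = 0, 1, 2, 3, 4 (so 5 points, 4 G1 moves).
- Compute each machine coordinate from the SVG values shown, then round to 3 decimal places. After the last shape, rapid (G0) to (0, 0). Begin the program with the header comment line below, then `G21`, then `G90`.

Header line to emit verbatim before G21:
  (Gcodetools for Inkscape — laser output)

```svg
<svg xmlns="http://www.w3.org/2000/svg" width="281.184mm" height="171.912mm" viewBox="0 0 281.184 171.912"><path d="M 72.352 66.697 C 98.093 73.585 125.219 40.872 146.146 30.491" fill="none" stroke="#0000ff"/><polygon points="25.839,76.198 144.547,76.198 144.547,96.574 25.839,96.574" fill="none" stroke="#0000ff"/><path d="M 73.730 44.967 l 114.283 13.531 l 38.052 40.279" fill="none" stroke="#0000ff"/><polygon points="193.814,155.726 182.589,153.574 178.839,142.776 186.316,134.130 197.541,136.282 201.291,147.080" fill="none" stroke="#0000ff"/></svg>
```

(Gcodetools for Inkscape — laser output)
G21
G90
G0 X72.352 Y105.215
M4 S269
G1 X91.799 Y106.506 F3290
G1 X111.054 Y116.842 F3290
G1 X129.407 Y130.416 F3290
G1 X146.146 Y141.421 F3290
M5
G0 X25.839 Y95.714
M4 S269
G1 X144.547 Y95.714 F3290
G1 X144.547 Y75.338 F3290
G1 X25.839 Y75.338 F3290
G1 X25.839 Y95.714 F3290
M5
G0 X73.730 Y126.945
M4 S269
G1 X188.013 Y113.414 F3290
G1 X226.065 Y73.135 F3290
M5
G0 X193.814 Y16.186
M4 S269
G1 X182.589 Y18.338 F3290
G1 X178.839 Y29.136 F3290
G1 X186.316 Y37.782 F3290
G1 X197.541 Y35.630 F3290
G1 X201.291 Y24.832 F3290
G1 X193.814 Y16.186 F3290
M5
G0 X0.000 Y0.000

viewBox `0 0 281.184 171.912` with mm width/height → 1 unit = 1 mm. Flip: y_m = 171.912 − y_svg.

**Shape 1** — `<path>` cubic bezier, stroke `#0000ff` → engrave (S269, F3290). Control points (SVG): P0=(72.352,66.697), P1=(98.093,73.585), P2=(125.219,40.872), P3=(146.146,30.491); sampled at t=k/4. Machine vertices: (72.352,105.215) → (91.799,106.506) → (111.054,116.842) → (129.407,130.416) → (146.146,141.421). Open path.

**Shape 2** — `<polygon>` rectangle, stroke `#0000ff` → engrave (S269, F3290). Machine vertices: (25.839,95.714) → (144.547,95.714) → (144.547,75.338) → (25.839,75.338) → (25.839,95.714). Closed: final G1 returns to the first vertex.

**Shape 3** — `<path>` open polyline, stroke `#0000ff` → engrave (S269, F3290). Machine vertices: (73.730,126.945) → (188.013,113.414) → (226.065,73.135). Open path.

**Shape 4** — `<polygon>` regular polygon, stroke `#0000ff` → engrave (S269, F3290). Machine vertices: (193.814,16.186) → (182.589,18.338) → (178.839,29.136) → (186.316,37.782) → (197.541,35.630) → (201.291,24.832) → (193.814,16.186). Closed: final G1 returns to the first vertex.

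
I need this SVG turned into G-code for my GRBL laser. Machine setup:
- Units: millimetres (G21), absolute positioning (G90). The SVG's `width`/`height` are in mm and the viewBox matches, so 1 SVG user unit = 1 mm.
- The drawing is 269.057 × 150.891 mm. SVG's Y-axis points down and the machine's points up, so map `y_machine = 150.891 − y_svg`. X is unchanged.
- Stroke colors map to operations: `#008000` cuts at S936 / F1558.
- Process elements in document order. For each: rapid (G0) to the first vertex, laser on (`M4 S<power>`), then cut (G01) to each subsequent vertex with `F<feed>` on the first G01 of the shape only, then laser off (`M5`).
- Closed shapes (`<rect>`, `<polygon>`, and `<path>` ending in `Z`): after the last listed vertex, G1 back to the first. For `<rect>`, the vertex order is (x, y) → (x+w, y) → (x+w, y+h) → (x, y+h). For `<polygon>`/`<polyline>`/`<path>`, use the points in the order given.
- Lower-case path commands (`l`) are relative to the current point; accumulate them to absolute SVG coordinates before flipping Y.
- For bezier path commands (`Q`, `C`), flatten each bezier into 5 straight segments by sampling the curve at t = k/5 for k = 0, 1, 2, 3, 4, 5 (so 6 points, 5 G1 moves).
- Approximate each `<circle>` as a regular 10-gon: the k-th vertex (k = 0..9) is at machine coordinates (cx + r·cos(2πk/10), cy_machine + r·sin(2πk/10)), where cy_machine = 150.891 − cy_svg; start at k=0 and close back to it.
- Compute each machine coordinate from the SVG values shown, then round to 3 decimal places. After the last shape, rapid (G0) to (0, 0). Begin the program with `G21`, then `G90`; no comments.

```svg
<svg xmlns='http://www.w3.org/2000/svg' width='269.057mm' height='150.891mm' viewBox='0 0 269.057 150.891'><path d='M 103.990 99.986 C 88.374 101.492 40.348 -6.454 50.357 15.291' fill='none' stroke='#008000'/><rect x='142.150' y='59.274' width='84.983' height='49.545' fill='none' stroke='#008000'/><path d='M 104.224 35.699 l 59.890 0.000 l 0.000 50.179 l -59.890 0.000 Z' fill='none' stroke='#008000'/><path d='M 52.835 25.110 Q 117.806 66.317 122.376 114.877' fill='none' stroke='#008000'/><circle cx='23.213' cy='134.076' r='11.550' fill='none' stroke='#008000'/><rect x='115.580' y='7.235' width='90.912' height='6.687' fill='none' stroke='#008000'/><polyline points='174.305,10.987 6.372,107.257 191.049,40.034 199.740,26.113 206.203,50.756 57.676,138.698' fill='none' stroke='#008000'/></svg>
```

G21
G90
G0 X103.990 Y50.905
M4 S936
G01 X91.455 Y61.222 F1558
G01 X75.482 Y86.330
G01 X60.415 Y114.747
G01 X50.592 Y134.997
G01 X50.357 Y135.600
M5
G0 X142.150 Y91.617
M4 S936
G01 X227.133 Y91.617 F1558
G01 X227.133 Y42.072
G01 X142.150 Y42.072
G01 X142.150 Y91.617
M5
G0 X104.224 Y115.192
M4 S936
G01 X164.114 Y115.192 F1558
G01 X164.114 Y65.013
G01 X104.224 Y65.013
G01 X104.224 Y115.192
M5
G0 X52.835 Y125.781
M4 S936
G01 X76.407 Y109.004 F1558
G01 X95.148 Y91.639
G01 X109.056 Y73.686
G01 X118.132 Y55.144
G01 X122.376 Y36.014
M5
G0 X34.763 Y16.815
M4 S936
G01 X32.557 Y23.604 F1558
G01 X26.782 Y27.800
G01 X19.644 Y27.800
G01 X13.869 Y23.604
G01 X11.663 Y16.815
G01 X13.869 Y10.026
G01 X19.644 Y5.830
G01 X26.782 Y5.830
G01 X32.557 Y10.026
G01 X34.763 Y16.815
M5
G0 X115.580 Y143.656
M4 S936
G01 X206.492 Y143.656 F1558
G01 X206.492 Y136.969
G01 X115.580 Y136.969
G01 X115.580 Y143.656
M5
G0 X174.305 Y139.904
M4 S936
G01 X6.372 Y43.634 F1558
G01 X191.049 Y110.857
G01 X199.740 Y124.778
G01 X206.203 Y100.135
G01 X57.676 Y12.193
M5
G0 X0.000 Y0.000

Since the viewBox matches the mm dimensions, user units are millimetres directly. The only transform is the Y-flip y_m = 150.891 − y_svg.

Shape 1 is a cubic bezier drawn with `<path>`. Its stroke #008000 means cut at S936, F1558. After flipping Y the toolpath is (103.990,50.905) → (91.455,61.222) → (75.482,86.330) → (60.415,114.747) → (50.592,134.997) → (50.357,135.600).

Shape 2 is a rectangle drawn with `<rect>`. Its stroke #008000 means cut at S936, F1558. After flipping Y the toolpath is (142.150,91.617) → (227.133,91.617) → (227.133,42.072) → (142.150,42.072) → (142.150,91.617), returning to the start.

Shape 3 is a rectangle drawn with `<path>`. Its stroke #008000 means cut at S936, F1558. After flipping Y the toolpath is (104.224,115.192) → (164.114,115.192) → (164.114,65.013) → (104.224,65.013) → (104.224,115.192), returning to the start.

Shape 4 is a quadratic bezier drawn with `<path>`. Its stroke #008000 means cut at S936, F1558. After flipping Y the toolpath is (52.835,125.781) → (76.407,109.004) → (95.148,91.639) → (109.056,73.686) → (118.132,55.144) → (122.376,36.014).

Shape 5 is a circle drawn with `<circle>`. Its stroke #008000 means cut at S936, F1558. After flipping Y the toolpath is (34.763,16.815) → (32.557,23.604) → (26.782,27.800) → (19.644,27.800) → (13.869,23.604) → (11.663,16.815) → (13.869,10.026) → (19.644,5.830) → (26.782,5.830) → (32.557,10.026) → (34.763,16.815), returning to the start.

Shape 6 is a rectangle drawn with `<rect>`. Its stroke #008000 means cut at S936, F1558. After flipping Y the toolpath is (115.580,143.656) → (206.492,143.656) → (206.492,136.969) → (115.580,136.969) → (115.580,143.656), returning to the start.

Shape 7 is a open polyline drawn with `<polyline>`. Its stroke #008000 means cut at S936, F1558. After flipping Y the toolpath is (174.305,139.904) → (6.372,43.634) → (191.049,110.857) → (199.740,124.778) → (206.203,100.135) → (57.676,12.193).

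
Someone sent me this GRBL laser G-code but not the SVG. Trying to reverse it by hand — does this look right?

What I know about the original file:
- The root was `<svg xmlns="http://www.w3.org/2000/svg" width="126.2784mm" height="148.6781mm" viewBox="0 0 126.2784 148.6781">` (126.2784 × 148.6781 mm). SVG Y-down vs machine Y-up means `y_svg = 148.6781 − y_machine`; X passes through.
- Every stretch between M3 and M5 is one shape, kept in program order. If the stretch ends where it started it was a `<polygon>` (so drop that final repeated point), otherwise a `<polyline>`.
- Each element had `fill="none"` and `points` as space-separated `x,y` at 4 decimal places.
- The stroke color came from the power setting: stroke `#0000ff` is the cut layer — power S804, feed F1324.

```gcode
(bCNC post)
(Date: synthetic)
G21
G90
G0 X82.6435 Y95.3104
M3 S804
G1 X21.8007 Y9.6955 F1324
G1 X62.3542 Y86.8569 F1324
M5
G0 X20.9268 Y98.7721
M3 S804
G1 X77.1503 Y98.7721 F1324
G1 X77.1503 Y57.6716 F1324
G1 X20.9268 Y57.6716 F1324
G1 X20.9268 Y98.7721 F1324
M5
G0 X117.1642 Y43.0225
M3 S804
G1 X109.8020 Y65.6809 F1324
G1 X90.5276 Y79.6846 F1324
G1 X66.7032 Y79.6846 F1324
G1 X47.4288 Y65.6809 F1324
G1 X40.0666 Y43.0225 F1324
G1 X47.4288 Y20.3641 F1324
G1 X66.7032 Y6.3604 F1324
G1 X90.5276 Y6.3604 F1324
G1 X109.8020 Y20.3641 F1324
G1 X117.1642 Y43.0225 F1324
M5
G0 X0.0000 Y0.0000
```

<svg xmlns="http://www.w3.org/2000/svg" width="126.2784mm" height="148.6781mm" viewBox="0 0 126.2784 148.6781">
  <polyline points="82.6435,53.3677 21.8007,138.9826 62.3542,61.8212" fill="none" stroke="#0000ff"/>
  <polygon points="20.9268,49.9060 77.1503,49.9060 77.1503,91.0065 20.9268,91.0065" fill="none" stroke="#0000ff"/>
  <polygon points="117.1642,105.6556 109.8020,82.9972 90.5276,68.9935 66.7032,68.9935 47.4288,82.9972 40.0666,105.6556 47.4288,128.3140 66.7032,142.3177 90.5276,142.3177 109.8020,128.3140" fill="none" stroke="#0000ff"/>
</svg>

Each laser-on run becomes one SVG element. Flip Y back into SVG space with y_svg = 148.6781 − y_machine. Every run uses S804, so all elements get stroke `#0000ff` (cut).

Run 1: The run is open, so emit a `<polyline>` with points (Y-flipped): 82.6435,53.3677 21.8007,138.9826 62.3542,61.8212.

Run 2: The run returns to its start, so emit a `<polygon>` with points (Y-flipped): 20.9268,49.9060 77.1503,49.9060 77.1503,91.0065 20.9268,91.0065.

Run 3: The run returns to its start, so emit a `<polygon>` with points (Y-flipped): 117.1642,105.6556 109.8020,82.9972 90.5276,68.9935 66.7032,68.9935 47.4288,82.9972 40.0666,105.6556 47.4288,128.3140 66.7032,142.3177 90.5276,142.3177 109.8020,128.3140.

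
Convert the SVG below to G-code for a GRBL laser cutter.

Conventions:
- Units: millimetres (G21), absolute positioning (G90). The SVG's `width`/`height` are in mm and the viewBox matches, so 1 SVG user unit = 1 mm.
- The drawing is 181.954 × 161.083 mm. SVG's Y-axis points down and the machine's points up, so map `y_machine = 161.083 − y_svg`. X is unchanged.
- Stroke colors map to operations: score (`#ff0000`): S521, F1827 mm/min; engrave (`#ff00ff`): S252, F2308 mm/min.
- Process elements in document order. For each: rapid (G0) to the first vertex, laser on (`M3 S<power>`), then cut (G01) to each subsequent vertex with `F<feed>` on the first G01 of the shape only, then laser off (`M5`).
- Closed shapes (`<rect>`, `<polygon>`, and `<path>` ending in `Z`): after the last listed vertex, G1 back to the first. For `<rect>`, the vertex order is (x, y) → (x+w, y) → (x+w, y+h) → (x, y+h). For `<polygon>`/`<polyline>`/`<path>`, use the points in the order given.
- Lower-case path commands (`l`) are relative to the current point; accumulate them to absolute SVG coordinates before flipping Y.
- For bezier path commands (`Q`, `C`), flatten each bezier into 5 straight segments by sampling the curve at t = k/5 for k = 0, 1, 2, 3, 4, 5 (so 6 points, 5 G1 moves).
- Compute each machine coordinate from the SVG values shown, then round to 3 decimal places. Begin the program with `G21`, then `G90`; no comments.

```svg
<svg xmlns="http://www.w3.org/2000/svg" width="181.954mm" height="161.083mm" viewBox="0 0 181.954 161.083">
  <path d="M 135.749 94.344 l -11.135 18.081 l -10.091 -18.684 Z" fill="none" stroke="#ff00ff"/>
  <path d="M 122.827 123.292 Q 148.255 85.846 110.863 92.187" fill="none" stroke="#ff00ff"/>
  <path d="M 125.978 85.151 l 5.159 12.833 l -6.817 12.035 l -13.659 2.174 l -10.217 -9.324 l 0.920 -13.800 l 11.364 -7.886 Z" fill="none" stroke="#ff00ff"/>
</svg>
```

G21
G90
G0 X135.749 Y66.739
M3 S252
G01 X124.614 Y48.658 F2308
G01 X114.523 Y67.342
G01 X135.749 Y66.739
M5
G0 X122.827 Y37.791
M3 S252
G01 X130.485 Y51.018 F2308
G01 X133.118 Y60.742
G01 X130.725 Y66.963
G01 X123.307 Y69.681
G01 X110.863 Y68.896
M5
G0 X125.978 Y75.932
M3 S252
G01 X131.137 Y63.099 F2308
G01 X124.320 Y51.064
G01 X110.661 Y48.890
G01 X100.444 Y58.214
G01 X101.364 Y72.014
G01 X112.728 Y79.900
G01 X125.978 Y75.932
M5

viewBox `0 0 181.954 161.083` with mm width/height → 1 unit = 1 mm. Flip: y_m = 161.083 − y_svg.

**Shape 1** — `<path>` regular polygon, stroke `#ff00ff` → engrave (S252, F2308). Machine vertices: (135.749,66.739) → (124.614,48.658) → (114.523,67.342) → (135.749,66.739). Closed: final G1 returns to the first vertex.

**Shape 2** — `<path>` quadratic bezier, stroke `#ff00ff` → engrave (S252, F2308). Control points (SVG): P0=(122.827,123.292), P1=(148.255,85.846), P2=(110.863,92.187); sampled at t=k/5. Machine vertices: (122.827,37.791) → (130.485,51.018) → (133.118,60.742) → (130.725,66.963) → (123.307,69.681) → (110.863,68.896). Open path.

**Shape 3** — `<path>` regular polygon, stroke `#ff00ff` → engrave (S252, F2308). Machine vertices: (125.978,75.932) → (131.137,63.099) → (124.320,51.064) → (110.661,48.890) → (100.444,58.214) → (101.364,72.014) → (112.728,79.900) → (125.978,75.932). Closed: final G1 returns to the first vertex.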